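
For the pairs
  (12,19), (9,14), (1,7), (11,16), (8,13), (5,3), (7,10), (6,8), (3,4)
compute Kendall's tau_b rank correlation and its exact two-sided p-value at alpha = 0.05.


Step 1: Enumerate the 36 unordered pairs (i,j) with i<j and classify each by sign(x_j-x_i) * sign(y_j-y_i).
  (1,2):dx=-3,dy=-5->C; (1,3):dx=-11,dy=-12->C; (1,4):dx=-1,dy=-3->C; (1,5):dx=-4,dy=-6->C
  (1,6):dx=-7,dy=-16->C; (1,7):dx=-5,dy=-9->C; (1,8):dx=-6,dy=-11->C; (1,9):dx=-9,dy=-15->C
  (2,3):dx=-8,dy=-7->C; (2,4):dx=+2,dy=+2->C; (2,5):dx=-1,dy=-1->C; (2,6):dx=-4,dy=-11->C
  (2,7):dx=-2,dy=-4->C; (2,8):dx=-3,dy=-6->C; (2,9):dx=-6,dy=-10->C; (3,4):dx=+10,dy=+9->C
  (3,5):dx=+7,dy=+6->C; (3,6):dx=+4,dy=-4->D; (3,7):dx=+6,dy=+3->C; (3,8):dx=+5,dy=+1->C
  (3,9):dx=+2,dy=-3->D; (4,5):dx=-3,dy=-3->C; (4,6):dx=-6,dy=-13->C; (4,7):dx=-4,dy=-6->C
  (4,8):dx=-5,dy=-8->C; (4,9):dx=-8,dy=-12->C; (5,6):dx=-3,dy=-10->C; (5,7):dx=-1,dy=-3->C
  (5,8):dx=-2,dy=-5->C; (5,9):dx=-5,dy=-9->C; (6,7):dx=+2,dy=+7->C; (6,8):dx=+1,dy=+5->C
  (6,9):dx=-2,dy=+1->D; (7,8):dx=-1,dy=-2->C; (7,9):dx=-4,dy=-6->C; (8,9):dx=-3,dy=-4->C
Step 2: C = 33, D = 3, total pairs = 36.
Step 3: tau = (C - D)/(n(n-1)/2) = (33 - 3)/36 = 0.833333.
Step 4: Exact two-sided p-value (enumerate n! = 362880 permutations of y under H0): p = 0.000854.
Step 5: alpha = 0.05. reject H0.

tau_b = 0.8333 (C=33, D=3), p = 0.000854, reject H0.


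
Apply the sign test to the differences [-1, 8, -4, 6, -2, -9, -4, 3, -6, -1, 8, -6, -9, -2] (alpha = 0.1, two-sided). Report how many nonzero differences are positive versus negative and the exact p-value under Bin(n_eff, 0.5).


Step 1: Discard zero differences. Original n = 14; n_eff = number of nonzero differences = 14.
Nonzero differences (with sign): -1, +8, -4, +6, -2, -9, -4, +3, -6, -1, +8, -6, -9, -2
Step 2: Count signs: positive = 4, negative = 10.
Step 3: Under H0: P(positive) = 0.5, so the number of positives S ~ Bin(14, 0.5).
Step 4: Two-sided exact p-value = sum of Bin(14,0.5) probabilities at or below the observed probability = 0.179565.
Step 5: alpha = 0.1. fail to reject H0.

n_eff = 14, pos = 4, neg = 10, p = 0.179565, fail to reject H0.


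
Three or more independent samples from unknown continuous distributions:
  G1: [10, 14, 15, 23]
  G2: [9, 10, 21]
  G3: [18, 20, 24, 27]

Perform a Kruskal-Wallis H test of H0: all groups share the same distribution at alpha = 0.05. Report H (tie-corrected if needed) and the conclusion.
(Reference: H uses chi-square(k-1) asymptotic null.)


Step 1: Combine all N = 11 observations and assign midranks.
sorted (value, group, rank): (9,G2,1), (10,G1,2.5), (10,G2,2.5), (14,G1,4), (15,G1,5), (18,G3,6), (20,G3,7), (21,G2,8), (23,G1,9), (24,G3,10), (27,G3,11)
Step 2: Sum ranks within each group.
R_1 = 20.5 (n_1 = 4)
R_2 = 11.5 (n_2 = 3)
R_3 = 34 (n_3 = 4)
Step 3: H = 12/(N(N+1)) * sum(R_i^2/n_i) - 3(N+1)
     = 12/(11*12) * (20.5^2/4 + 11.5^2/3 + 34^2/4) - 3*12
     = 0.090909 * 438.146 - 36
     = 3.831439.
Step 4: Ties present; correction factor C = 1 - 6/(11^3 - 11) = 0.995455. Corrected H = 3.831439 / 0.995455 = 3.848935.
Step 5: Under H0, H ~ chi^2(2); p-value = 0.145953.
Step 6: alpha = 0.05. fail to reject H0.

H = 3.8489, df = 2, p = 0.145953, fail to reject H0.


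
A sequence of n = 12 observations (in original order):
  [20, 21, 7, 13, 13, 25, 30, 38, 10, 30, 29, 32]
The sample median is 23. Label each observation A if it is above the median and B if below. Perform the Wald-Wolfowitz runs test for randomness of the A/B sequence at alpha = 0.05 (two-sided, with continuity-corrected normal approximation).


Step 1: Compute median = 23; label A = above, B = below.
Labels in order: BBBBBAAABAAA  (n_A = 6, n_B = 6)
Step 2: Count runs R = 4.
Step 3: Under H0 (random ordering), E[R] = 2*n_A*n_B/(n_A+n_B) + 1 = 2*6*6/12 + 1 = 7.0000.
        Var[R] = 2*n_A*n_B*(2*n_A*n_B - n_A - n_B) / ((n_A+n_B)^2 * (n_A+n_B-1)) = 4320/1584 = 2.7273.
        SD[R] = 1.6514.
Step 4: Continuity-corrected z = (R + 0.5 - E[R]) / SD[R] = (4 + 0.5 - 7.0000) / 1.6514 = -1.5138.
Step 5: Two-sided p-value via normal approximation = 2*(1 - Phi(|z|)) = 0.130070.
Step 6: alpha = 0.05. fail to reject H0.

R = 4, z = -1.5138, p = 0.130070, fail to reject H0.


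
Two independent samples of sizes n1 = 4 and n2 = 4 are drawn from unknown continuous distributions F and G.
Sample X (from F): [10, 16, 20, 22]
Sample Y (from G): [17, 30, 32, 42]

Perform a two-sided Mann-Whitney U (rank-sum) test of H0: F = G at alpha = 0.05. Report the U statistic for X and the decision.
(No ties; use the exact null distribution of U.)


Step 1: Combine and sort all 8 observations; assign midranks.
sorted (value, group): (10,X), (16,X), (17,Y), (20,X), (22,X), (30,Y), (32,Y), (42,Y)
ranks: 10->1, 16->2, 17->3, 20->4, 22->5, 30->6, 32->7, 42->8
Step 2: Rank sum for X: R1 = 1 + 2 + 4 + 5 = 12.
Step 3: U_X = R1 - n1(n1+1)/2 = 12 - 4*5/2 = 12 - 10 = 2.
       U_Y = n1*n2 - U_X = 16 - 2 = 14.
Step 4: No ties, so the exact null distribution of U (based on enumerating the C(8,4) = 70 equally likely rank assignments) gives the two-sided p-value.
Step 5: p-value = 0.114286; compare to alpha = 0.05. fail to reject H0.

U_X = 2, p = 0.114286, fail to reject H0 at alpha = 0.05.


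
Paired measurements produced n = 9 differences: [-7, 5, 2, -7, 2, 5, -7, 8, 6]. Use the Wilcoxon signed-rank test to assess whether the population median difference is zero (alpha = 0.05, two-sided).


Step 1: Drop any zero differences (none here) and take |d_i|.
|d| = [7, 5, 2, 7, 2, 5, 7, 8, 6]
Step 2: Midrank |d_i| (ties get averaged ranks).
ranks: |7|->7, |5|->3.5, |2|->1.5, |7|->7, |2|->1.5, |5|->3.5, |7|->7, |8|->9, |6|->5
Step 3: Attach original signs; sum ranks with positive sign and with negative sign.
W+ = 3.5 + 1.5 + 1.5 + 3.5 + 9 + 5 = 24
W- = 7 + 7 + 7 = 21
(Check: W+ + W- = 45 should equal n(n+1)/2 = 45.)
Step 4: Test statistic W = min(W+, W-) = 21.
Step 5: Ties in |d|, so use the tie-corrected normal approximation.
        E[W] = n(n+1)/4 = 9*10/4 = 22.5.
        Tie groups: |d|=2 (t=2), |d|=5 (t=2), |d|=7 (t=3); sum(t^3 - t) = 36.
        Var[W] = n(n+1)(2n+1)/24 - sum(t^3-t)/48 = 1710/24 - 36/48 = 70.5.
        z = (W - E[W]) / sqrt(Var[W]) = (21 - 22.5) / 8.3964 = -0.1786.
        Two-sided p = 2*Phi(z) = 0.858215.
Step 6: alpha = 0.05. fail to reject H0.

W+ = 24, W- = 21, W = min = 21, p = 0.858215, fail to reject H0.


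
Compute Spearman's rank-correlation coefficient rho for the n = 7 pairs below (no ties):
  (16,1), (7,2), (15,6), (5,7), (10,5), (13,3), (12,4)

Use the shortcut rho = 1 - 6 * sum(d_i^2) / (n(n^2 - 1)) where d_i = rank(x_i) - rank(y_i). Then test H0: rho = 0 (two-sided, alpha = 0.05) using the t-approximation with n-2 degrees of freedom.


Step 1: Rank x and y separately (midranks; no ties here).
rank(x): 16->7, 7->2, 15->6, 5->1, 10->3, 13->5, 12->4
rank(y): 1->1, 2->2, 6->6, 7->7, 5->5, 3->3, 4->4
Step 2: d_i = R_x(i) - R_y(i); compute d_i^2.
  (7-1)^2=36, (2-2)^2=0, (6-6)^2=0, (1-7)^2=36, (3-5)^2=4, (5-3)^2=4, (4-4)^2=0
sum(d^2) = 80.
Step 3: rho = 1 - 6*80 / (7*(7^2 - 1)) = 1 - 480/336 = -0.428571.
Step 4: Under H0, t = rho * sqrt((n-2)/(1-rho^2)) = -1.0607 ~ t(5).
Step 5: Two-sided p-value from the t-distribution with 5 df = 0.337368.
Step 6: alpha = 0.05. fail to reject H0.

rho = -0.4286, p = 0.337368, fail to reject H0 at alpha = 0.05.


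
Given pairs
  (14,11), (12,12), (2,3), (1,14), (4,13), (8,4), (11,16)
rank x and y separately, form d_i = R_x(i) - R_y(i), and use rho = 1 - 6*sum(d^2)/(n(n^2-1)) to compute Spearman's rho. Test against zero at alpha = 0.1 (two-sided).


Step 1: Rank x and y separately (midranks; no ties here).
rank(x): 14->7, 12->6, 2->2, 1->1, 4->3, 8->4, 11->5
rank(y): 11->3, 12->4, 3->1, 14->6, 13->5, 4->2, 16->7
Step 2: d_i = R_x(i) - R_y(i); compute d_i^2.
  (7-3)^2=16, (6-4)^2=4, (2-1)^2=1, (1-6)^2=25, (3-5)^2=4, (4-2)^2=4, (5-7)^2=4
sum(d^2) = 58.
Step 3: rho = 1 - 6*58 / (7*(7^2 - 1)) = 1 - 348/336 = -0.035714.
Step 4: Under H0, t = rho * sqrt((n-2)/(1-rho^2)) = -0.0799 ~ t(5).
Step 5: Two-sided p-value from the t-distribution with 5 df = 0.939408.
Step 6: alpha = 0.1. fail to reject H0.

rho = -0.0357, p = 0.939408, fail to reject H0 at alpha = 0.1.


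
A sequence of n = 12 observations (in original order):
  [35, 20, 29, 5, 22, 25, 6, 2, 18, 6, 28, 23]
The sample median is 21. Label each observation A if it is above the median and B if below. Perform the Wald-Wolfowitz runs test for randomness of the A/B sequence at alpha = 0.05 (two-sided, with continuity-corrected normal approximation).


Step 1: Compute median = 21; label A = above, B = below.
Labels in order: ABABAABBBBAA  (n_A = 6, n_B = 6)
Step 2: Count runs R = 7.
Step 3: Under H0 (random ordering), E[R] = 2*n_A*n_B/(n_A+n_B) + 1 = 2*6*6/12 + 1 = 7.0000.
        Var[R] = 2*n_A*n_B*(2*n_A*n_B - n_A - n_B) / ((n_A+n_B)^2 * (n_A+n_B-1)) = 4320/1584 = 2.7273.
        SD[R] = 1.6514.
Step 4: R = E[R], so z = 0 with no continuity correction.
Step 5: Two-sided p-value via normal approximation = 2*(1 - Phi(|z|)) = 1.000000.
Step 6: alpha = 0.05. fail to reject H0.

R = 7, z = 0.0000, p = 1.000000, fail to reject H0.


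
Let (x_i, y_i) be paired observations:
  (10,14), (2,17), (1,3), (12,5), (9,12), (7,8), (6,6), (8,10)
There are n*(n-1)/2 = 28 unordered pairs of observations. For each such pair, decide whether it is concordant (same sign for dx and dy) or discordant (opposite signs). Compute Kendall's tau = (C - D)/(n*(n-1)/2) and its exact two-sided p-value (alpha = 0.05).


Step 1: Enumerate the 28 unordered pairs (i,j) with i<j and classify each by sign(x_j-x_i) * sign(y_j-y_i).
  (1,2):dx=-8,dy=+3->D; (1,3):dx=-9,dy=-11->C; (1,4):dx=+2,dy=-9->D; (1,5):dx=-1,dy=-2->C
  (1,6):dx=-3,dy=-6->C; (1,7):dx=-4,dy=-8->C; (1,8):dx=-2,dy=-4->C; (2,3):dx=-1,dy=-14->C
  (2,4):dx=+10,dy=-12->D; (2,5):dx=+7,dy=-5->D; (2,6):dx=+5,dy=-9->D; (2,7):dx=+4,dy=-11->D
  (2,8):dx=+6,dy=-7->D; (3,4):dx=+11,dy=+2->C; (3,5):dx=+8,dy=+9->C; (3,6):dx=+6,dy=+5->C
  (3,7):dx=+5,dy=+3->C; (3,8):dx=+7,dy=+7->C; (4,5):dx=-3,dy=+7->D; (4,6):dx=-5,dy=+3->D
  (4,7):dx=-6,dy=+1->D; (4,8):dx=-4,dy=+5->D; (5,6):dx=-2,dy=-4->C; (5,7):dx=-3,dy=-6->C
  (5,8):dx=-1,dy=-2->C; (6,7):dx=-1,dy=-2->C; (6,8):dx=+1,dy=+2->C; (7,8):dx=+2,dy=+4->C
Step 2: C = 17, D = 11, total pairs = 28.
Step 3: tau = (C - D)/(n(n-1)/2) = (17 - 11)/28 = 0.214286.
Step 4: Exact two-sided p-value (enumerate n! = 40320 permutations of y under H0): p = 0.548413.
Step 5: alpha = 0.05. fail to reject H0.

tau_b = 0.2143 (C=17, D=11), p = 0.548413, fail to reject H0.


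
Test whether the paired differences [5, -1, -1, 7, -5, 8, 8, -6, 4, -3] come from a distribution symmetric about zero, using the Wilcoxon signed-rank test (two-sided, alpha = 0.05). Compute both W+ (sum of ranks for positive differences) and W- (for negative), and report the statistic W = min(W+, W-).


Step 1: Drop any zero differences (none here) and take |d_i|.
|d| = [5, 1, 1, 7, 5, 8, 8, 6, 4, 3]
Step 2: Midrank |d_i| (ties get averaged ranks).
ranks: |5|->5.5, |1|->1.5, |1|->1.5, |7|->8, |5|->5.5, |8|->9.5, |8|->9.5, |6|->7, |4|->4, |3|->3
Step 3: Attach original signs; sum ranks with positive sign and with negative sign.
W+ = 5.5 + 8 + 9.5 + 9.5 + 4 = 36.5
W- = 1.5 + 1.5 + 5.5 + 7 + 3 = 18.5
(Check: W+ + W- = 55 should equal n(n+1)/2 = 55.)
Step 4: Test statistic W = min(W+, W-) = 18.5.
Step 5: Ties in |d|, so use the tie-corrected normal approximation.
        E[W] = n(n+1)/4 = 10*11/4 = 27.5.
        Tie groups: |d|=1 (t=2), |d|=5 (t=2), |d|=8 (t=2); sum(t^3 - t) = 18.
        Var[W] = n(n+1)(2n+1)/24 - sum(t^3-t)/48 = 2310/24 - 18/48 = 95.875.
        z = (W - E[W]) / sqrt(Var[W]) = (18.5 - 27.5) / 9.7916 = -0.9192.
        Two-sided p = 2*Phi(z) = 0.358013.
Step 6: alpha = 0.05. fail to reject H0.

W+ = 36.5, W- = 18.5, W = min = 18.5, p = 0.358013, fail to reject H0.


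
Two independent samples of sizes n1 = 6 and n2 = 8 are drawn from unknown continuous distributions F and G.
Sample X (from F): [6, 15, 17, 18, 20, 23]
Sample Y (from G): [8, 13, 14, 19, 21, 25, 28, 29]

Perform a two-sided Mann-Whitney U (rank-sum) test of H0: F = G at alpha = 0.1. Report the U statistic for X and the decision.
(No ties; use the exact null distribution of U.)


Step 1: Combine and sort all 14 observations; assign midranks.
sorted (value, group): (6,X), (8,Y), (13,Y), (14,Y), (15,X), (17,X), (18,X), (19,Y), (20,X), (21,Y), (23,X), (25,Y), (28,Y), (29,Y)
ranks: 6->1, 8->2, 13->3, 14->4, 15->5, 17->6, 18->7, 19->8, 20->9, 21->10, 23->11, 25->12, 28->13, 29->14
Step 2: Rank sum for X: R1 = 1 + 5 + 6 + 7 + 9 + 11 = 39.
Step 3: U_X = R1 - n1(n1+1)/2 = 39 - 6*7/2 = 39 - 21 = 18.
       U_Y = n1*n2 - U_X = 48 - 18 = 30.
Step 4: No ties, so the exact null distribution of U (based on enumerating the C(14,6) = 3003 equally likely rank assignments) gives the two-sided p-value.
Step 5: p-value = 0.490842; compare to alpha = 0.1. fail to reject H0.

U_X = 18, p = 0.490842, fail to reject H0 at alpha = 0.1.


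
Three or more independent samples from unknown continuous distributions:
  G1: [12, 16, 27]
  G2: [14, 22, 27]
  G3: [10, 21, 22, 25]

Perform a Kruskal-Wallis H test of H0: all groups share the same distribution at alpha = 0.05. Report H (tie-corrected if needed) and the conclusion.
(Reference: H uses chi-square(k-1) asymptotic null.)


Step 1: Combine all N = 10 observations and assign midranks.
sorted (value, group, rank): (10,G3,1), (12,G1,2), (14,G2,3), (16,G1,4), (21,G3,5), (22,G2,6.5), (22,G3,6.5), (25,G3,8), (27,G1,9.5), (27,G2,9.5)
Step 2: Sum ranks within each group.
R_1 = 15.5 (n_1 = 3)
R_2 = 19 (n_2 = 3)
R_3 = 20.5 (n_3 = 4)
Step 3: H = 12/(N(N+1)) * sum(R_i^2/n_i) - 3(N+1)
     = 12/(10*11) * (15.5^2/3 + 19^2/3 + 20.5^2/4) - 3*11
     = 0.109091 * 305.479 - 33
     = 0.325000.
Step 4: Ties present; correction factor C = 1 - 12/(10^3 - 10) = 0.987879. Corrected H = 0.325000 / 0.987879 = 0.328988.
Step 5: Under H0, H ~ chi^2(2); p-value = 0.848323.
Step 6: alpha = 0.05. fail to reject H0.

H = 0.3290, df = 2, p = 0.848323, fail to reject H0.


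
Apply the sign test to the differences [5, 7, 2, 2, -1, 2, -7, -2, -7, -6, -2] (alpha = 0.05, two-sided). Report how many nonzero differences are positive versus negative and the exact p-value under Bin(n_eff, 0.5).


Step 1: Discard zero differences. Original n = 11; n_eff = number of nonzero differences = 11.
Nonzero differences (with sign): +5, +7, +2, +2, -1, +2, -7, -2, -7, -6, -2
Step 2: Count signs: positive = 5, negative = 6.
Step 3: Under H0: P(positive) = 0.5, so the number of positives S ~ Bin(11, 0.5).
Step 4: Two-sided exact p-value = sum of Bin(11,0.5) probabilities at or below the observed probability = 1.000000.
Step 5: alpha = 0.05. fail to reject H0.

n_eff = 11, pos = 5, neg = 6, p = 1.000000, fail to reject H0.


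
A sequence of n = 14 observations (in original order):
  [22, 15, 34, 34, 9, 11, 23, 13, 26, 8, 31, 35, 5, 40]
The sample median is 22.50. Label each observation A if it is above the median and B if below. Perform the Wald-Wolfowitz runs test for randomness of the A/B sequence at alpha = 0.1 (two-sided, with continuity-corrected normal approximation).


Step 1: Compute median = 22.50; label A = above, B = below.
Labels in order: BBAABBABABAABA  (n_A = 7, n_B = 7)
Step 2: Count runs R = 10.
Step 3: Under H0 (random ordering), E[R] = 2*n_A*n_B/(n_A+n_B) + 1 = 2*7*7/14 + 1 = 8.0000.
        Var[R] = 2*n_A*n_B*(2*n_A*n_B - n_A - n_B) / ((n_A+n_B)^2 * (n_A+n_B-1)) = 8232/2548 = 3.2308.
        SD[R] = 1.7974.
Step 4: Continuity-corrected z = (R - 0.5 - E[R]) / SD[R] = (10 - 0.5 - 8.0000) / 1.7974 = 0.8345.
Step 5: Two-sided p-value via normal approximation = 2*(1 - Phi(|z|)) = 0.403986.
Step 6: alpha = 0.1. fail to reject H0.

R = 10, z = 0.8345, p = 0.403986, fail to reject H0.


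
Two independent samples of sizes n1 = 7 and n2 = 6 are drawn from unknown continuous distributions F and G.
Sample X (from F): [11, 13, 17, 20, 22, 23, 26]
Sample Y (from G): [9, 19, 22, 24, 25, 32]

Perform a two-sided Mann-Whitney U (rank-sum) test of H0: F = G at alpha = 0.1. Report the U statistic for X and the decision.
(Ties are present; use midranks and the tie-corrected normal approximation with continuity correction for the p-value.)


Step 1: Combine and sort all 13 observations; assign midranks.
sorted (value, group): (9,Y), (11,X), (13,X), (17,X), (19,Y), (20,X), (22,X), (22,Y), (23,X), (24,Y), (25,Y), (26,X), (32,Y)
ranks: 9->1, 11->2, 13->3, 17->4, 19->5, 20->6, 22->7.5, 22->7.5, 23->9, 24->10, 25->11, 26->12, 32->13
Step 2: Rank sum for X: R1 = 2 + 3 + 4 + 6 + 7.5 + 9 + 12 = 43.5.
Step 3: U_X = R1 - n1(n1+1)/2 = 43.5 - 7*8/2 = 43.5 - 28 = 15.5.
       U_Y = n1*n2 - U_X = 42 - 15.5 = 26.5.
Step 4: Ties are present, so use the tie-corrected normal approximation (with continuity correction) for the p-value.
Step 5: p-value = 0.474443; compare to alpha = 0.1. fail to reject H0.

U_X = 15.5, p = 0.474443, fail to reject H0 at alpha = 0.1.


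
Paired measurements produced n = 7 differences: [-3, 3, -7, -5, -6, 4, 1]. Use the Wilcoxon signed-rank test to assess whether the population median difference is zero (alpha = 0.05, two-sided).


Step 1: Drop any zero differences (none here) and take |d_i|.
|d| = [3, 3, 7, 5, 6, 4, 1]
Step 2: Midrank |d_i| (ties get averaged ranks).
ranks: |3|->2.5, |3|->2.5, |7|->7, |5|->5, |6|->6, |4|->4, |1|->1
Step 3: Attach original signs; sum ranks with positive sign and with negative sign.
W+ = 2.5 + 4 + 1 = 7.5
W- = 2.5 + 7 + 5 + 6 = 20.5
(Check: W+ + W- = 28 should equal n(n+1)/2 = 28.)
Step 4: Test statistic W = min(W+, W-) = 7.5.
Step 5: Ties in |d|, so use the tie-corrected normal approximation.
        E[W] = n(n+1)/4 = 7*8/4 = 14.
        Tie groups: |d|=3 (t=2); sum(t^3 - t) = 6.
        Var[W] = n(n+1)(2n+1)/24 - sum(t^3-t)/48 = 840/24 - 6/48 = 34.875.
        z = (W - E[W]) / sqrt(Var[W]) = (7.5 - 14) / 5.9055 = -1.1007.
        Two-sided p = 2*Phi(z) = 0.271041.
Step 6: alpha = 0.05. fail to reject H0.

W+ = 7.5, W- = 20.5, W = min = 7.5, p = 0.271041, fail to reject H0.


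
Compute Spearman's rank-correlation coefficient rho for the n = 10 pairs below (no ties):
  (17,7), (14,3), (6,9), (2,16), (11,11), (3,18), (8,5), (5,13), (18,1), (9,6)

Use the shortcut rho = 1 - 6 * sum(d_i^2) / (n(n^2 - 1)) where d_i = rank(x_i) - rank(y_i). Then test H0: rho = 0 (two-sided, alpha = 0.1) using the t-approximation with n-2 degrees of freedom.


Step 1: Rank x and y separately (midranks; no ties here).
rank(x): 17->9, 14->8, 6->4, 2->1, 11->7, 3->2, 8->5, 5->3, 18->10, 9->6
rank(y): 7->5, 3->2, 9->6, 16->9, 11->7, 18->10, 5->3, 13->8, 1->1, 6->4
Step 2: d_i = R_x(i) - R_y(i); compute d_i^2.
  (9-5)^2=16, (8-2)^2=36, (4-6)^2=4, (1-9)^2=64, (7-7)^2=0, (2-10)^2=64, (5-3)^2=4, (3-8)^2=25, (10-1)^2=81, (6-4)^2=4
sum(d^2) = 298.
Step 3: rho = 1 - 6*298 / (10*(10^2 - 1)) = 1 - 1788/990 = -0.806061.
Step 4: Under H0, t = rho * sqrt((n-2)/(1-rho^2)) = -3.8522 ~ t(8).
Step 5: Two-sided p-value from the t-distribution with 8 df = 0.004862.
Step 6: alpha = 0.1. reject H0.

rho = -0.8061, p = 0.004862, reject H0 at alpha = 0.1.


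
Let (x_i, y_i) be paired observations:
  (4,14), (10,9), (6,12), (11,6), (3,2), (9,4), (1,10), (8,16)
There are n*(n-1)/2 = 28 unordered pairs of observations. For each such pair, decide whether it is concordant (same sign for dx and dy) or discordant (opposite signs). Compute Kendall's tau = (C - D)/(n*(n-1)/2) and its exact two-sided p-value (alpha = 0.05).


Step 1: Enumerate the 28 unordered pairs (i,j) with i<j and classify each by sign(x_j-x_i) * sign(y_j-y_i).
  (1,2):dx=+6,dy=-5->D; (1,3):dx=+2,dy=-2->D; (1,4):dx=+7,dy=-8->D; (1,5):dx=-1,dy=-12->C
  (1,6):dx=+5,dy=-10->D; (1,7):dx=-3,dy=-4->C; (1,8):dx=+4,dy=+2->C; (2,3):dx=-4,dy=+3->D
  (2,4):dx=+1,dy=-3->D; (2,5):dx=-7,dy=-7->C; (2,6):dx=-1,dy=-5->C; (2,7):dx=-9,dy=+1->D
  (2,8):dx=-2,dy=+7->D; (3,4):dx=+5,dy=-6->D; (3,5):dx=-3,dy=-10->C; (3,6):dx=+3,dy=-8->D
  (3,7):dx=-5,dy=-2->C; (3,8):dx=+2,dy=+4->C; (4,5):dx=-8,dy=-4->C; (4,6):dx=-2,dy=-2->C
  (4,7):dx=-10,dy=+4->D; (4,8):dx=-3,dy=+10->D; (5,6):dx=+6,dy=+2->C; (5,7):dx=-2,dy=+8->D
  (5,8):dx=+5,dy=+14->C; (6,7):dx=-8,dy=+6->D; (6,8):dx=-1,dy=+12->D; (7,8):dx=+7,dy=+6->C
Step 2: C = 13, D = 15, total pairs = 28.
Step 3: tau = (C - D)/(n(n-1)/2) = (13 - 15)/28 = -0.071429.
Step 4: Exact two-sided p-value (enumerate n! = 40320 permutations of y under H0): p = 0.904861.
Step 5: alpha = 0.05. fail to reject H0.

tau_b = -0.0714 (C=13, D=15), p = 0.904861, fail to reject H0.


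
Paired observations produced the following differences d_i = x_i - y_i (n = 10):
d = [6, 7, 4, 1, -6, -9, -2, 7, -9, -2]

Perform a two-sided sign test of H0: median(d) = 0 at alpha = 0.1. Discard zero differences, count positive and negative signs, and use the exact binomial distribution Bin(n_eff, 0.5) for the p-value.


Step 1: Discard zero differences. Original n = 10; n_eff = number of nonzero differences = 10.
Nonzero differences (with sign): +6, +7, +4, +1, -6, -9, -2, +7, -9, -2
Step 2: Count signs: positive = 5, negative = 5.
Step 3: Under H0: P(positive) = 0.5, so the number of positives S ~ Bin(10, 0.5).
Step 4: Two-sided exact p-value = sum of Bin(10,0.5) probabilities at or below the observed probability = 1.000000.
Step 5: alpha = 0.1. fail to reject H0.

n_eff = 10, pos = 5, neg = 5, p = 1.000000, fail to reject H0.


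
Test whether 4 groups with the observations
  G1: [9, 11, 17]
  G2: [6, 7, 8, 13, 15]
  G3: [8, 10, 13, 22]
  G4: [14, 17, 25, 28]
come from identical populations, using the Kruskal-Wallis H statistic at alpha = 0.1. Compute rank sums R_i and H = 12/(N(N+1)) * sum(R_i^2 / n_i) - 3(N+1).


Step 1: Combine all N = 16 observations and assign midranks.
sorted (value, group, rank): (6,G2,1), (7,G2,2), (8,G2,3.5), (8,G3,3.5), (9,G1,5), (10,G3,6), (11,G1,7), (13,G2,8.5), (13,G3,8.5), (14,G4,10), (15,G2,11), (17,G1,12.5), (17,G4,12.5), (22,G3,14), (25,G4,15), (28,G4,16)
Step 2: Sum ranks within each group.
R_1 = 24.5 (n_1 = 3)
R_2 = 26 (n_2 = 5)
R_3 = 32 (n_3 = 4)
R_4 = 53.5 (n_4 = 4)
Step 3: H = 12/(N(N+1)) * sum(R_i^2/n_i) - 3(N+1)
     = 12/(16*17) * (24.5^2/3 + 26^2/5 + 32^2/4 + 53.5^2/4) - 3*17
     = 0.044118 * 1306.85 - 51
     = 6.654963.
Step 4: Ties present; correction factor C = 1 - 18/(16^3 - 16) = 0.995588. Corrected H = 6.654963 / 0.995588 = 6.684453.
Step 5: Under H0, H ~ chi^2(3); p-value = 0.082665.
Step 6: alpha = 0.1. reject H0.

H = 6.6845, df = 3, p = 0.082665, reject H0.


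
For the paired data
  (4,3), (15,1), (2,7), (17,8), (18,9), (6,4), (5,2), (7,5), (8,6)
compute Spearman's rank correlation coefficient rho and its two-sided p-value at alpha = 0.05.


Step 1: Rank x and y separately (midranks; no ties here).
rank(x): 4->2, 15->7, 2->1, 17->8, 18->9, 6->4, 5->3, 7->5, 8->6
rank(y): 3->3, 1->1, 7->7, 8->8, 9->9, 4->4, 2->2, 5->5, 6->6
Step 2: d_i = R_x(i) - R_y(i); compute d_i^2.
  (2-3)^2=1, (7-1)^2=36, (1-7)^2=36, (8-8)^2=0, (9-9)^2=0, (4-4)^2=0, (3-2)^2=1, (5-5)^2=0, (6-6)^2=0
sum(d^2) = 74.
Step 3: rho = 1 - 6*74 / (9*(9^2 - 1)) = 1 - 444/720 = 0.383333.
Step 4: Under H0, t = rho * sqrt((n-2)/(1-rho^2)) = 1.0981 ~ t(7).
Step 5: Two-sided p-value from the t-distribution with 7 df = 0.308495.
Step 6: alpha = 0.05. fail to reject H0.

rho = 0.3833, p = 0.308495, fail to reject H0 at alpha = 0.05.


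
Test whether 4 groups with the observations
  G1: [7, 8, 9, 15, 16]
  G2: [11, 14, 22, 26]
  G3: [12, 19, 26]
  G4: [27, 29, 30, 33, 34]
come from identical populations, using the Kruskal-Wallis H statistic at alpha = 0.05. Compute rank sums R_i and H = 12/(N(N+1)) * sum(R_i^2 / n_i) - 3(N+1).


Step 1: Combine all N = 17 observations and assign midranks.
sorted (value, group, rank): (7,G1,1), (8,G1,2), (9,G1,3), (11,G2,4), (12,G3,5), (14,G2,6), (15,G1,7), (16,G1,8), (19,G3,9), (22,G2,10), (26,G2,11.5), (26,G3,11.5), (27,G4,13), (29,G4,14), (30,G4,15), (33,G4,16), (34,G4,17)
Step 2: Sum ranks within each group.
R_1 = 21 (n_1 = 5)
R_2 = 31.5 (n_2 = 4)
R_3 = 25.5 (n_3 = 3)
R_4 = 75 (n_4 = 5)
Step 3: H = 12/(N(N+1)) * sum(R_i^2/n_i) - 3(N+1)
     = 12/(17*18) * (21^2/5 + 31.5^2/4 + 25.5^2/3 + 75^2/5) - 3*18
     = 0.039216 * 1678.01 - 54
     = 11.804412.
Step 4: Ties present; correction factor C = 1 - 6/(17^3 - 17) = 0.998775. Corrected H = 11.804412 / 0.998775 = 11.818896.
Step 5: Under H0, H ~ chi^2(3); p-value = 0.008030.
Step 6: alpha = 0.05. reject H0.

H = 11.8189, df = 3, p = 0.008030, reject H0.


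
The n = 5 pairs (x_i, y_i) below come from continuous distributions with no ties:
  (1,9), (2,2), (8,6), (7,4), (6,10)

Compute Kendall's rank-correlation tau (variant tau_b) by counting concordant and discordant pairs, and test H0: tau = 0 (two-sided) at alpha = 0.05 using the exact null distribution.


Step 1: Enumerate the 10 unordered pairs (i,j) with i<j and classify each by sign(x_j-x_i) * sign(y_j-y_i).
  (1,2):dx=+1,dy=-7->D; (1,3):dx=+7,dy=-3->D; (1,4):dx=+6,dy=-5->D; (1,5):dx=+5,dy=+1->C
  (2,3):dx=+6,dy=+4->C; (2,4):dx=+5,dy=+2->C; (2,5):dx=+4,dy=+8->C; (3,4):dx=-1,dy=-2->C
  (3,5):dx=-2,dy=+4->D; (4,5):dx=-1,dy=+6->D
Step 2: C = 5, D = 5, total pairs = 10.
Step 3: tau = (C - D)/(n(n-1)/2) = (5 - 5)/10 = 0.000000.
Step 4: Exact two-sided p-value (enumerate n! = 120 permutations of y under H0): p = 1.000000.
Step 5: alpha = 0.05. fail to reject H0.

tau_b = 0.0000 (C=5, D=5), p = 1.000000, fail to reject H0.


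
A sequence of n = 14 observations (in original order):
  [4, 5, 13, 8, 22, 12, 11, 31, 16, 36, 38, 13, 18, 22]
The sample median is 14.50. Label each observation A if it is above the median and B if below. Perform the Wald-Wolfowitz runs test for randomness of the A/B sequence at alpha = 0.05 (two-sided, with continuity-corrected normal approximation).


Step 1: Compute median = 14.50; label A = above, B = below.
Labels in order: BBBBABBAAAABAA  (n_A = 7, n_B = 7)
Step 2: Count runs R = 6.
Step 3: Under H0 (random ordering), E[R] = 2*n_A*n_B/(n_A+n_B) + 1 = 2*7*7/14 + 1 = 8.0000.
        Var[R] = 2*n_A*n_B*(2*n_A*n_B - n_A - n_B) / ((n_A+n_B)^2 * (n_A+n_B-1)) = 8232/2548 = 3.2308.
        SD[R] = 1.7974.
Step 4: Continuity-corrected z = (R + 0.5 - E[R]) / SD[R] = (6 + 0.5 - 8.0000) / 1.7974 = -0.8345.
Step 5: Two-sided p-value via normal approximation = 2*(1 - Phi(|z|)) = 0.403986.
Step 6: alpha = 0.05. fail to reject H0.

R = 6, z = -0.8345, p = 0.403986, fail to reject H0.


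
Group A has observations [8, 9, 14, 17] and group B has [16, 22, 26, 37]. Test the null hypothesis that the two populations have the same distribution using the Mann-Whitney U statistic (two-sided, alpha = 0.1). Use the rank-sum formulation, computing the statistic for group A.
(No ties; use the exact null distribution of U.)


Step 1: Combine and sort all 8 observations; assign midranks.
sorted (value, group): (8,X), (9,X), (14,X), (16,Y), (17,X), (22,Y), (26,Y), (37,Y)
ranks: 8->1, 9->2, 14->3, 16->4, 17->5, 22->6, 26->7, 37->8
Step 2: Rank sum for X: R1 = 1 + 2 + 3 + 5 = 11.
Step 3: U_X = R1 - n1(n1+1)/2 = 11 - 4*5/2 = 11 - 10 = 1.
       U_Y = n1*n2 - U_X = 16 - 1 = 15.
Step 4: No ties, so the exact null distribution of U (based on enumerating the C(8,4) = 70 equally likely rank assignments) gives the two-sided p-value.
Step 5: p-value = 0.057143; compare to alpha = 0.1. reject H0.

U_X = 1, p = 0.057143, reject H0 at alpha = 0.1.


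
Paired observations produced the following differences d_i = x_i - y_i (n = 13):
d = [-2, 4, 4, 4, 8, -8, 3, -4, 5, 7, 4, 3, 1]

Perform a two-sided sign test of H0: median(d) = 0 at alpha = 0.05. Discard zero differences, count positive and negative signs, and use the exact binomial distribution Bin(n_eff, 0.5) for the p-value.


Step 1: Discard zero differences. Original n = 13; n_eff = number of nonzero differences = 13.
Nonzero differences (with sign): -2, +4, +4, +4, +8, -8, +3, -4, +5, +7, +4, +3, +1
Step 2: Count signs: positive = 10, negative = 3.
Step 3: Under H0: P(positive) = 0.5, so the number of positives S ~ Bin(13, 0.5).
Step 4: Two-sided exact p-value = sum of Bin(13,0.5) probabilities at or below the observed probability = 0.092285.
Step 5: alpha = 0.05. fail to reject H0.

n_eff = 13, pos = 10, neg = 3, p = 0.092285, fail to reject H0.


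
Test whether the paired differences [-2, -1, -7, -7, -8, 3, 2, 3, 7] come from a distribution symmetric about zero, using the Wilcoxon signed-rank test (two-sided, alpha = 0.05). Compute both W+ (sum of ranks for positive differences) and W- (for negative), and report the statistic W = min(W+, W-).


Step 1: Drop any zero differences (none here) and take |d_i|.
|d| = [2, 1, 7, 7, 8, 3, 2, 3, 7]
Step 2: Midrank |d_i| (ties get averaged ranks).
ranks: |2|->2.5, |1|->1, |7|->7, |7|->7, |8|->9, |3|->4.5, |2|->2.5, |3|->4.5, |7|->7
Step 3: Attach original signs; sum ranks with positive sign and with negative sign.
W+ = 4.5 + 2.5 + 4.5 + 7 = 18.5
W- = 2.5 + 1 + 7 + 7 + 9 = 26.5
(Check: W+ + W- = 45 should equal n(n+1)/2 = 45.)
Step 4: Test statistic W = min(W+, W-) = 18.5.
Step 5: Ties in |d|, so use the tie-corrected normal approximation.
        E[W] = n(n+1)/4 = 9*10/4 = 22.5.
        Tie groups: |d|=2 (t=2), |d|=3 (t=2), |d|=7 (t=3); sum(t^3 - t) = 36.
        Var[W] = n(n+1)(2n+1)/24 - sum(t^3-t)/48 = 1710/24 - 36/48 = 70.5.
        z = (W - E[W]) / sqrt(Var[W]) = (18.5 - 22.5) / 8.3964 = -0.4764.
        Two-sided p = 2*Phi(z) = 0.633794.
Step 6: alpha = 0.05. fail to reject H0.

W+ = 18.5, W- = 26.5, W = min = 18.5, p = 0.633794, fail to reject H0.


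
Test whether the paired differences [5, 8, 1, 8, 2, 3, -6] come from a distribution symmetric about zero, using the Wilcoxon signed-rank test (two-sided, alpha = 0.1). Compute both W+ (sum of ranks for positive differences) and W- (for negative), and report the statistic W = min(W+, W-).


Step 1: Drop any zero differences (none here) and take |d_i|.
|d| = [5, 8, 1, 8, 2, 3, 6]
Step 2: Midrank |d_i| (ties get averaged ranks).
ranks: |5|->4, |8|->6.5, |1|->1, |8|->6.5, |2|->2, |3|->3, |6|->5
Step 3: Attach original signs; sum ranks with positive sign and with negative sign.
W+ = 4 + 6.5 + 1 + 6.5 + 2 + 3 = 23
W- = 5 = 5
(Check: W+ + W- = 28 should equal n(n+1)/2 = 28.)
Step 4: Test statistic W = min(W+, W-) = 5.
Step 5: Ties in |d|, so use the tie-corrected normal approximation.
        E[W] = n(n+1)/4 = 7*8/4 = 14.
        Tie groups: |d|=8 (t=2); sum(t^3 - t) = 6.
        Var[W] = n(n+1)(2n+1)/24 - sum(t^3-t)/48 = 840/24 - 6/48 = 34.875.
        z = (W - E[W]) / sqrt(Var[W]) = (5 - 14) / 5.9055 = -1.5240.
        Two-sided p = 2*Phi(z) = 0.127508.
Step 6: alpha = 0.1. fail to reject H0.

W+ = 23, W- = 5, W = min = 5, p = 0.127508, fail to reject H0.


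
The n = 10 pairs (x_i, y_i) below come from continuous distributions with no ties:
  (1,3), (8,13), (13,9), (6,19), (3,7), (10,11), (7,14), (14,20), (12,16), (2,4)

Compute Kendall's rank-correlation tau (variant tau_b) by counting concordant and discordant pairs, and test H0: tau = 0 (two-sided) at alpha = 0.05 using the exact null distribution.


Step 1: Enumerate the 45 unordered pairs (i,j) with i<j and classify each by sign(x_j-x_i) * sign(y_j-y_i).
  (1,2):dx=+7,dy=+10->C; (1,3):dx=+12,dy=+6->C; (1,4):dx=+5,dy=+16->C; (1,5):dx=+2,dy=+4->C
  (1,6):dx=+9,dy=+8->C; (1,7):dx=+6,dy=+11->C; (1,8):dx=+13,dy=+17->C; (1,9):dx=+11,dy=+13->C
  (1,10):dx=+1,dy=+1->C; (2,3):dx=+5,dy=-4->D; (2,4):dx=-2,dy=+6->D; (2,5):dx=-5,dy=-6->C
  (2,6):dx=+2,dy=-2->D; (2,7):dx=-1,dy=+1->D; (2,8):dx=+6,dy=+7->C; (2,9):dx=+4,dy=+3->C
  (2,10):dx=-6,dy=-9->C; (3,4):dx=-7,dy=+10->D; (3,5):dx=-10,dy=-2->C; (3,6):dx=-3,dy=+2->D
  (3,7):dx=-6,dy=+5->D; (3,8):dx=+1,dy=+11->C; (3,9):dx=-1,dy=+7->D; (3,10):dx=-11,dy=-5->C
  (4,5):dx=-3,dy=-12->C; (4,6):dx=+4,dy=-8->D; (4,7):dx=+1,dy=-5->D; (4,8):dx=+8,dy=+1->C
  (4,9):dx=+6,dy=-3->D; (4,10):dx=-4,dy=-15->C; (5,6):dx=+7,dy=+4->C; (5,7):dx=+4,dy=+7->C
  (5,8):dx=+11,dy=+13->C; (5,9):dx=+9,dy=+9->C; (5,10):dx=-1,dy=-3->C; (6,7):dx=-3,dy=+3->D
  (6,8):dx=+4,dy=+9->C; (6,9):dx=+2,dy=+5->C; (6,10):dx=-8,dy=-7->C; (7,8):dx=+7,dy=+6->C
  (7,9):dx=+5,dy=+2->C; (7,10):dx=-5,dy=-10->C; (8,9):dx=-2,dy=-4->C; (8,10):dx=-12,dy=-16->C
  (9,10):dx=-10,dy=-12->C
Step 2: C = 33, D = 12, total pairs = 45.
Step 3: tau = (C - D)/(n(n-1)/2) = (33 - 12)/45 = 0.466667.
Step 4: Exact two-sided p-value (enumerate n! = 3628800 permutations of y under H0): p = 0.072550.
Step 5: alpha = 0.05. fail to reject H0.

tau_b = 0.4667 (C=33, D=12), p = 0.072550, fail to reject H0.


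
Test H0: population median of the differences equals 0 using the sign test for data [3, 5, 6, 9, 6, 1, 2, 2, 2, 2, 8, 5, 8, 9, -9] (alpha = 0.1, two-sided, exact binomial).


Step 1: Discard zero differences. Original n = 15; n_eff = number of nonzero differences = 15.
Nonzero differences (with sign): +3, +5, +6, +9, +6, +1, +2, +2, +2, +2, +8, +5, +8, +9, -9
Step 2: Count signs: positive = 14, negative = 1.
Step 3: Under H0: P(positive) = 0.5, so the number of positives S ~ Bin(15, 0.5).
Step 4: Two-sided exact p-value = sum of Bin(15,0.5) probabilities at or below the observed probability = 0.000977.
Step 5: alpha = 0.1. reject H0.

n_eff = 15, pos = 14, neg = 1, p = 0.000977, reject H0.


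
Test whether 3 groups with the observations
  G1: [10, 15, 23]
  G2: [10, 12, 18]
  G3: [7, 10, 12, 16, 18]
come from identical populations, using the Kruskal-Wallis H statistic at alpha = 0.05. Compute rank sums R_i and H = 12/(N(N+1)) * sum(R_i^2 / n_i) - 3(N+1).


Step 1: Combine all N = 11 observations and assign midranks.
sorted (value, group, rank): (7,G3,1), (10,G1,3), (10,G2,3), (10,G3,3), (12,G2,5.5), (12,G3,5.5), (15,G1,7), (16,G3,8), (18,G2,9.5), (18,G3,9.5), (23,G1,11)
Step 2: Sum ranks within each group.
R_1 = 21 (n_1 = 3)
R_2 = 18 (n_2 = 3)
R_3 = 27 (n_3 = 5)
Step 3: H = 12/(N(N+1)) * sum(R_i^2/n_i) - 3(N+1)
     = 12/(11*12) * (21^2/3 + 18^2/3 + 27^2/5) - 3*12
     = 0.090909 * 400.8 - 36
     = 0.436364.
Step 4: Ties present; correction factor C = 1 - 36/(11^3 - 11) = 0.972727. Corrected H = 0.436364 / 0.972727 = 0.448598.
Step 5: Under H0, H ~ chi^2(2); p-value = 0.799076.
Step 6: alpha = 0.05. fail to reject H0.

H = 0.4486, df = 2, p = 0.799076, fail to reject H0.


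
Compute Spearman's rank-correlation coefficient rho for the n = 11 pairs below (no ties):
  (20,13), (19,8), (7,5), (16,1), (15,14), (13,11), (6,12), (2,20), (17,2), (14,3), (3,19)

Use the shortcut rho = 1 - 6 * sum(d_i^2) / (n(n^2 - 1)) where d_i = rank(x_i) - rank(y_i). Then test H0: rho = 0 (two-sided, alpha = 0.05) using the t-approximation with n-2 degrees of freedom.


Step 1: Rank x and y separately (midranks; no ties here).
rank(x): 20->11, 19->10, 7->4, 16->8, 15->7, 13->5, 6->3, 2->1, 17->9, 14->6, 3->2
rank(y): 13->8, 8->5, 5->4, 1->1, 14->9, 11->6, 12->7, 20->11, 2->2, 3->3, 19->10
Step 2: d_i = R_x(i) - R_y(i); compute d_i^2.
  (11-8)^2=9, (10-5)^2=25, (4-4)^2=0, (8-1)^2=49, (7-9)^2=4, (5-6)^2=1, (3-7)^2=16, (1-11)^2=100, (9-2)^2=49, (6-3)^2=9, (2-10)^2=64
sum(d^2) = 326.
Step 3: rho = 1 - 6*326 / (11*(11^2 - 1)) = 1 - 1956/1320 = -0.481818.
Step 4: Under H0, t = rho * sqrt((n-2)/(1-rho^2)) = -1.6496 ~ t(9).
Step 5: Two-sided p-value from the t-distribution with 9 df = 0.133434.
Step 6: alpha = 0.05. fail to reject H0.

rho = -0.4818, p = 0.133434, fail to reject H0 at alpha = 0.05.


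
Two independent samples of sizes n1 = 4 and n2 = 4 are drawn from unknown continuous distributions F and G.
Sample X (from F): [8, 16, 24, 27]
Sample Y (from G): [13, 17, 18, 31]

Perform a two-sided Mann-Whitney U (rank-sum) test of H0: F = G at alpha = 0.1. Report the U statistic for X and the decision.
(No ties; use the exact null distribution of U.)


Step 1: Combine and sort all 8 observations; assign midranks.
sorted (value, group): (8,X), (13,Y), (16,X), (17,Y), (18,Y), (24,X), (27,X), (31,Y)
ranks: 8->1, 13->2, 16->3, 17->4, 18->5, 24->6, 27->7, 31->8
Step 2: Rank sum for X: R1 = 1 + 3 + 6 + 7 = 17.
Step 3: U_X = R1 - n1(n1+1)/2 = 17 - 4*5/2 = 17 - 10 = 7.
       U_Y = n1*n2 - U_X = 16 - 7 = 9.
Step 4: No ties, so the exact null distribution of U (based on enumerating the C(8,4) = 70 equally likely rank assignments) gives the two-sided p-value.
Step 5: p-value = 0.885714; compare to alpha = 0.1. fail to reject H0.

U_X = 7, p = 0.885714, fail to reject H0 at alpha = 0.1.


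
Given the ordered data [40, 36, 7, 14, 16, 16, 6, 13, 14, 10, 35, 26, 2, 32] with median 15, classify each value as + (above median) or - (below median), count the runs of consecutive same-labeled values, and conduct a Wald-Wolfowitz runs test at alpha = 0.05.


Step 1: Compute median = 15; label A = above, B = below.
Labels in order: AABBAABBBBAABA  (n_A = 7, n_B = 7)
Step 2: Count runs R = 7.
Step 3: Under H0 (random ordering), E[R] = 2*n_A*n_B/(n_A+n_B) + 1 = 2*7*7/14 + 1 = 8.0000.
        Var[R] = 2*n_A*n_B*(2*n_A*n_B - n_A - n_B) / ((n_A+n_B)^2 * (n_A+n_B-1)) = 8232/2548 = 3.2308.
        SD[R] = 1.7974.
Step 4: Continuity-corrected z = (R + 0.5 - E[R]) / SD[R] = (7 + 0.5 - 8.0000) / 1.7974 = -0.2782.
Step 5: Two-sided p-value via normal approximation = 2*(1 - Phi(|z|)) = 0.780879.
Step 6: alpha = 0.05. fail to reject H0.

R = 7, z = -0.2782, p = 0.780879, fail to reject H0.


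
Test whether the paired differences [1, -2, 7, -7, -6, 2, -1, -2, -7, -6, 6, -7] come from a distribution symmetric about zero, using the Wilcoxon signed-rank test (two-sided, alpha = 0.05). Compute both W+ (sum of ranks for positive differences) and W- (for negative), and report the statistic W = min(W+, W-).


Step 1: Drop any zero differences (none here) and take |d_i|.
|d| = [1, 2, 7, 7, 6, 2, 1, 2, 7, 6, 6, 7]
Step 2: Midrank |d_i| (ties get averaged ranks).
ranks: |1|->1.5, |2|->4, |7|->10.5, |7|->10.5, |6|->7, |2|->4, |1|->1.5, |2|->4, |7|->10.5, |6|->7, |6|->7, |7|->10.5
Step 3: Attach original signs; sum ranks with positive sign and with negative sign.
W+ = 1.5 + 10.5 + 4 + 7 = 23
W- = 4 + 10.5 + 7 + 1.5 + 4 + 10.5 + 7 + 10.5 = 55
(Check: W+ + W- = 78 should equal n(n+1)/2 = 78.)
Step 4: Test statistic W = min(W+, W-) = 23.
Step 5: Ties in |d|, so use the tie-corrected normal approximation.
        E[W] = n(n+1)/4 = 12*13/4 = 39.
        Tie groups: |d|=1 (t=2), |d|=2 (t=3), |d|=6 (t=3), |d|=7 (t=4); sum(t^3 - t) = 114.
        Var[W] = n(n+1)(2n+1)/24 - sum(t^3-t)/48 = 3900/24 - 114/48 = 160.125.
        z = (W - E[W]) / sqrt(Var[W]) = (23 - 39) / 12.6541 = -1.2644.
        Two-sided p = 2*Phi(z) = 0.206080.
Step 6: alpha = 0.05. fail to reject H0.

W+ = 23, W- = 55, W = min = 23, p = 0.206080, fail to reject H0.


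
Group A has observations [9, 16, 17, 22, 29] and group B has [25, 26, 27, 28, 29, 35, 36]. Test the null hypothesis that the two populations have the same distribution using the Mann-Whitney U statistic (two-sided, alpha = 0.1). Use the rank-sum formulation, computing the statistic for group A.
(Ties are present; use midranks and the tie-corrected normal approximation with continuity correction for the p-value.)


Step 1: Combine and sort all 12 observations; assign midranks.
sorted (value, group): (9,X), (16,X), (17,X), (22,X), (25,Y), (26,Y), (27,Y), (28,Y), (29,X), (29,Y), (35,Y), (36,Y)
ranks: 9->1, 16->2, 17->3, 22->4, 25->5, 26->6, 27->7, 28->8, 29->9.5, 29->9.5, 35->11, 36->12
Step 2: Rank sum for X: R1 = 1 + 2 + 3 + 4 + 9.5 = 19.5.
Step 3: U_X = R1 - n1(n1+1)/2 = 19.5 - 5*6/2 = 19.5 - 15 = 4.5.
       U_Y = n1*n2 - U_X = 35 - 4.5 = 30.5.
Step 4: Ties are present, so use the tie-corrected normal approximation (with continuity correction) for the p-value.
Step 5: p-value = 0.041997; compare to alpha = 0.1. reject H0.

U_X = 4.5, p = 0.041997, reject H0 at alpha = 0.1.


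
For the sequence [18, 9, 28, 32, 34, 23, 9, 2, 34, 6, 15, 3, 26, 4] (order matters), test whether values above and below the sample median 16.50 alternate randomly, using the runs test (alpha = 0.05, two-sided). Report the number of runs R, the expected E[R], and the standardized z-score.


Step 1: Compute median = 16.50; label A = above, B = below.
Labels in order: ABAAAABBABBBAB  (n_A = 7, n_B = 7)
Step 2: Count runs R = 8.
Step 3: Under H0 (random ordering), E[R] = 2*n_A*n_B/(n_A+n_B) + 1 = 2*7*7/14 + 1 = 8.0000.
        Var[R] = 2*n_A*n_B*(2*n_A*n_B - n_A - n_B) / ((n_A+n_B)^2 * (n_A+n_B-1)) = 8232/2548 = 3.2308.
        SD[R] = 1.7974.
Step 4: R = E[R], so z = 0 with no continuity correction.
Step 5: Two-sided p-value via normal approximation = 2*(1 - Phi(|z|)) = 1.000000.
Step 6: alpha = 0.05. fail to reject H0.

R = 8, z = 0.0000, p = 1.000000, fail to reject H0.
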